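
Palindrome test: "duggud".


Word: "duggud"
Reversed: "duggud"
Forward == Backward? duggud == duggud
Palindrome = Yes


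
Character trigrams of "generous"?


Word: "generous" (length 8)
Number of trigrams = 8 - 3 + 1 = 6
  Position 0: "gen"
  Position 1: "ene"
  Position 2: "ner"
  Position 3: "ero"
  Position 4: "rou"
  Position 5: "ous"
Trigrams = "gen", "ene", "ner", "ero", "rou", "ous"


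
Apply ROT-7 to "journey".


Word: "journey"
Shift: 7
Each letter → (letter + shift) mod 26:
  'j' (9) + 7 = 16 → 'q'
  'o' (14) + 7 = 21 → 'v'
  'u' (20) + 7 = 1 → 'b'
  'r' (17) + 7 = 24 → 'y'
  'n' (13) + 7 = 20 → 'u'
  'e' (4) + 7 = 11 → 'l'
  'y' (24) + 7 = 5 → 'f'
Result = "qvbyulf"


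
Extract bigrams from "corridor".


Word: "corridor" (length 8)
Number of bigrams = 8 - 2 + 1 = 7
  Position 0: "co"
  Position 1: "or"
  Position 2: "rr"
  Position 3: "ri"
  Position 4: "id"
  Position 5: "do"
  Position 6: "or"
Bigrams = "co", "or", "rr", "ri", "id", "do", "or"


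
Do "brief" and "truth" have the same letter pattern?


Pattern of "brief": [0, 1, 2, 3, 4]
Pattern of "truth": [0, 1, 2, 0, 3]
Patterns do not match
Same pattern = No


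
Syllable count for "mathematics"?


Word: "mathematics"
Syllable breakdown: math | e | mat | ics
Counting: 4 parts
= 4 syllables


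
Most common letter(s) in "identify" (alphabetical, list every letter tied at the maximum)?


Word: "identify"
Letter counts:
  'd': 1
  'e': 1
  'f': 1
  'i': 2
  'n': 1
  't': 1
  'y': 1
Maximum count = 2
Most frequent = 'i' (2 times each)


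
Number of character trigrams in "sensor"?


Word: "sensor" (length 6)
Number of 3-grams = length - 3 + 1 = 6 - 3 + 1
= 4


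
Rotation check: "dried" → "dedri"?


Word: "dried", Candidate: "dedri"
Method: check if candidate is substring of word+word
"drieddried" contains "dedri"? No
Is rotation = No


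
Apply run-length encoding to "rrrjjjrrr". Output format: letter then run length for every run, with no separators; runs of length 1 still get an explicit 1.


String: "rrrjjjrrr"
Scanning for consecutive runs:
  'r' x 3
  'j' x 3
  'r' x 3
RLE = "r3j3r3"


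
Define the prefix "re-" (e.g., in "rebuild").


Prefix: re-
Example: rebuild (re- + build)
Meaning = again


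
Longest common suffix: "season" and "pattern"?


Word 1: "season"
Word 2: "pattern"
Comparing from end:
  Pos -1: 'n' == 'n'
  Pos -2: 'o' != 'r' (stop)
LCS = "n" (length 1)


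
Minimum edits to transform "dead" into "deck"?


Word 1: "dead" (length 4)
Word 2: "deck" (length 4)
One optimal edit sequence (insert/delete/substitute each cost 1):
  1. keep 'd'
  2. keep 'e'
  3. substitute 'a' -> 'c'  (+1)
  4. substitute 'd' -> 'k'  (+1)
Total edit operations: 2
Edit distance = 2


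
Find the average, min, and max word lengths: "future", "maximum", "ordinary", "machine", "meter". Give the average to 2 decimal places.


Lengths: "future"=6, "maximum"=7, "ordinary"=8, "machine"=7, "meter"=5
Sum = 33, Count = 5
Average = 33/5 = 6.60
= avg=6.60, min=5, max=8


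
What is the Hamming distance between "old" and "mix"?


Comparing character by character (same length = 3):
  Pos 0: 'o' vs 'm' !=
  Pos 1: 'l' vs 'i' !=
  Pos 2: 'd' vs 'x' !=
Hamming distance = 3


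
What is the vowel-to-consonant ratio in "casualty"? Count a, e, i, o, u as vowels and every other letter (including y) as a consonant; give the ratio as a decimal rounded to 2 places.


Word: "casualty"
Vowels (a,e,i,o,u): 3
Consonants: 5
Ratio = 3/5
= 0.60


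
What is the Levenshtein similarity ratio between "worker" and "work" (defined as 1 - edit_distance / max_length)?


Word 1: "worker" (length 6)
Word 2: "work" (length 4)
One optimal edit sequence:
  1. keep 'w'
  2. keep 'o'
  3. keep 'r'
  4. keep 'k'
  5. delete 'e'  (+1)
  6. delete 'r'  (+1)
Edit distance = 2
Max length = max(6, 4) = 6
Similarity = 1 - 2/6
= 0.6667


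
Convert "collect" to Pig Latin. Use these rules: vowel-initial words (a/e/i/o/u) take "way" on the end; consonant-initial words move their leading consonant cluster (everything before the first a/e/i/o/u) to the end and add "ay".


Word: "collect"
Starts with consonant(s) → move to end, add 'ay'
Consonant cluster: "c"
Pig Latin = "ollectcay"


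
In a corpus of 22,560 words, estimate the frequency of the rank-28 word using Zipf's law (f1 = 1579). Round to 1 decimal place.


Zipf's law: f(r) = f(1) / r
f(1) = 1579
f(28) = 1579 / 28
= 56.4 occurrences


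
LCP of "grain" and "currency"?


Word 1: "grain"
Word 2: "currency"
Comparing from start:
  Pos 0: 'g' != 'c' (stop)
LCP = "" (length 0)


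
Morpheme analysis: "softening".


Word: "softening"
Morphemes: soft / -en / -ing
Each morpheme carries meaning
= 3 morphemes


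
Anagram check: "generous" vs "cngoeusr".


Word 1: "generous" → sorted: eegnorsu
Word 2: "cngoeusr" → sorted: cegnorsu
Same letters? eegnorsu != cegnorsu
Anagram = No


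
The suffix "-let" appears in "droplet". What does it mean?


Suffix: -let
Example: droplet (drop + -let)
Meaning = small


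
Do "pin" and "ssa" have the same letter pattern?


Pattern of "pin": [0, 1, 2]
Pattern of "ssa": [0, 0, 1]
Patterns do not match
Same pattern = No


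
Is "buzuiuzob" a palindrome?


Word: "buzuiuzob"
Reversed: "bozuiuzub"
Forward == Backward? buzuiuzob != bozuiuzub
Palindrome = No


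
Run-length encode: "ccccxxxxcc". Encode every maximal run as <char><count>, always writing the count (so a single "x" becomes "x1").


String: "ccccxxxxcc"
Scanning for consecutive runs:
  'c' x 4
  'x' x 4
  'c' x 2
RLE = "c4x4c2"


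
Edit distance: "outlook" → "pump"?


Word 1: "outlook" (length 7)
Word 2: "pump" (length 4)
One optimal edit sequence (insert/delete/substitute each cost 1):
  1. substitute 'o' -> 'p'  (+1)
  2. keep 'u'
  3. delete 't'  (+1)
  4. delete 'l'  (+1)
  5. delete 'o'  (+1)
  6. substitute 'o' -> 'm'  (+1)
  7. substitute 'k' -> 'p'  (+1)
Total edit operations: 6
Edit distance = 6


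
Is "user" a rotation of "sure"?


Word: "sure", Candidate: "user"
Method: check if candidate is substring of word+word
"suresure" contains "user"? No
Is rotation = No


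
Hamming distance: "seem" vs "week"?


Comparing character by character (same length = 4):
  Pos 0: 's' vs 'w' !=
  Pos 1: 'e' vs 'e' =
  Pos 2: 'e' vs 'e' =
  Pos 3: 'm' vs 'k' !=
Hamming distance = 2


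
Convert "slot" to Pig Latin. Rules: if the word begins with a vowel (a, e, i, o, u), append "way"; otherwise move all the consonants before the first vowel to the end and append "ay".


Word: "slot"
Starts with consonant(s) → move to end, add 'ay'
Consonant cluster: "sl"
Pig Latin = "otslay"


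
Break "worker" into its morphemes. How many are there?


Word: "worker"
Morphemes: work + -er
Each morpheme carries meaning
= 2 morphemes


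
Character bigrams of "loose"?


Word: "loose" (length 5)
Number of bigrams = 5 - 2 + 1 = 4
  Position 0: "lo"
  Position 1: "oo"
  Position 2: "os"
  Position 3: "se"
Bigrams = "lo", "oo", "os", "se"


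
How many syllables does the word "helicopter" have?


Word: "helicopter"
Syllable breakdown: hel | i | cop | ter
Counting: 4 parts
= 4 syllables


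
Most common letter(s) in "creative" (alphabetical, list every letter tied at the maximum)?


Word: "creative"
Letter counts:
  'a': 1
  'c': 1
  'e': 2
  'i': 1
  'r': 1
  't': 1
  'v': 1
Maximum count = 2
Most frequent = 'e' (2 times each)


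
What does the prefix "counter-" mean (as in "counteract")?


Prefix: counter-
Example: counteract = counter- + act
Meaning = against / opposite


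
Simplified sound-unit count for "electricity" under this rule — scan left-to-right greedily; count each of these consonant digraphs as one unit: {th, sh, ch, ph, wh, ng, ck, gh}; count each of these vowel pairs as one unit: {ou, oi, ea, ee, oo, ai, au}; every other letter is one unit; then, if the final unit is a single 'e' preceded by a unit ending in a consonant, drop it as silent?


Word: "electricity" (11 letters)
Left-to-right scan:
  [1] 'e' (letter)
  [2] 'l' (letter)
  [3] 'e' (letter)
  [4] 'c' (letter)
  [5] 't' (letter)
  [6] 'r' (letter)
  [7] 'i' (letter)
  [8] 'c' (letter)
  [9] 'i' (letter)
  [10] 't' (letter)
  [11] 'y' (letter)
Units from scan: 11
Sound units = 11 units


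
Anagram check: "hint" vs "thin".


Word 1: "hint" → sorted: hint
Word 2: "thin" → sorted: hint
Same letters? hint == hint
Anagram = Yes


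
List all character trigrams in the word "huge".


Word: "huge" (length 4)
Number of trigrams = 4 - 3 + 1 = 2
  Position 0: "hug"
  Position 1: "uge"
Trigrams = "hug", "uge"


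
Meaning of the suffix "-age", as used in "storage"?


Suffix: -age
Example: storage (store + -age, with a spelling change)
Meaning = result / collection


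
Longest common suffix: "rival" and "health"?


Word 1: "rival"
Word 2: "health"
Comparing from end:
  Pos -1: 'l' != 'h' (stop)
LCS = "" (length 0)


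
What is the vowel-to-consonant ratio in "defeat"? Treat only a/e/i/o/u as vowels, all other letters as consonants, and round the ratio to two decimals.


Word: "defeat"
Vowels (a,e,i,o,u): 3
Consonants: 3
Ratio = 3/3
= 1.00


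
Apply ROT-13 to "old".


Word: "old"
Shift: 13
Each letter → (letter + shift) mod 26:
  'o' (14) + 13 = 1 → 'b'
  'l' (11) + 13 = 24 → 'y'
  'd' (3) + 13 = 16 → 'q'
Result = "byq"


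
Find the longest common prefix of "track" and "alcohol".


Word 1: "track"
Word 2: "alcohol"
Comparing from start:
  Pos 0: 't' != 'a' (stop)
LCP = "" (length 0)


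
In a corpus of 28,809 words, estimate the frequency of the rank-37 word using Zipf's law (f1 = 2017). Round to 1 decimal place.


Zipf's law: f(r) = f(1) / r
f(1) = 2017
f(37) = 2017 / 37
= 54.5 occurrences


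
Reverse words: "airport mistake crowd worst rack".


Original: "airport mistake crowd worst rack"
Words (1..n): airport | mistake | crowd | worst | rack
Reversed (n..1): rack | worst | crowd | mistake | airport
Result = "rack worst crowd mistake airport"


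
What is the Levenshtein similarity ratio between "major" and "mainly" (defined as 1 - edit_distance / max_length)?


Word 1: "major" (length 5)
Word 2: "mainly" (length 6)
One optimal edit sequence:
  1. keep 'm'
  2. keep 'a'
  3. insert 'i'  (+1)
  4. substitute 'j' -> 'n'  (+1)
  5. substitute 'o' -> 'l'  (+1)
  6. substitute 'r' -> 'y'  (+1)
Edit distance = 4
Max length = max(5, 6) = 6
Similarity = 1 - 4/6
= 0.3333


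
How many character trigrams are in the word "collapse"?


Word: "collapse" (length 8)
Number of 3-grams = length - 3 + 1 = 8 - 3 + 1
= 6


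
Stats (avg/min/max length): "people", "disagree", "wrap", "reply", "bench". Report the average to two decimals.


Lengths: "people"=6, "disagree"=8, "wrap"=4, "reply"=5, "bench"=5
Sum = 28, Count = 5
Average = 28/5 = 5.60
= avg=5.60, min=4, max=8


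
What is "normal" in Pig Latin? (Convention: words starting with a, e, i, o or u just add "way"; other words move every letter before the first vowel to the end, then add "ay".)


Word: "normal"
Starts with consonant(s) → move to end, add 'ay'
Consonant cluster: "n"
Pig Latin = "ormalnay"


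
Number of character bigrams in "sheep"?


Word: "sheep" (length 5)
Number of 2-grams = length - 2 + 1 = 5 - 2 + 1
= 4


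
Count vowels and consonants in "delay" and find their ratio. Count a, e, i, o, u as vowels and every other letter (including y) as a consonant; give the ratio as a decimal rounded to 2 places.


Word: "delay"
Vowels (a,e,i,o,u): 2
Consonants: 3
Ratio = 2/3
= 0.67


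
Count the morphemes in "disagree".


Word: "disagree"
Morphemes: dis- / agree
Each morpheme carries meaning
= 2 morphemes


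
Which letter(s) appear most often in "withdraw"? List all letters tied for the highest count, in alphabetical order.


Word: "withdraw"
Letter counts:
  'a': 1
  'd': 1
  'h': 1
  'i': 1
  'r': 1
  't': 1
  'w': 2
Maximum count = 2
Most frequent = 'w' (2 times each)


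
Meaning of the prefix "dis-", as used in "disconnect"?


Prefix: dis-
Example: disconnect = dis- + connect
Meaning = not / opposite


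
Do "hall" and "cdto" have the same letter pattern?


Pattern of "hall": [0, 1, 2, 2]
Pattern of "cdto": [0, 1, 2, 3]
Patterns do not match
Same pattern = No


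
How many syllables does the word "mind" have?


Word: "mind"
Syllable breakdown: mind
Counting: 1 part
= 1 syllable


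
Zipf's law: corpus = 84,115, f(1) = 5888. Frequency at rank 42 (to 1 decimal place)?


Zipf's law: f(r) = f(1) / r
f(1) = 5888
f(42) = 5888 / 42
= 140.2 occurrences


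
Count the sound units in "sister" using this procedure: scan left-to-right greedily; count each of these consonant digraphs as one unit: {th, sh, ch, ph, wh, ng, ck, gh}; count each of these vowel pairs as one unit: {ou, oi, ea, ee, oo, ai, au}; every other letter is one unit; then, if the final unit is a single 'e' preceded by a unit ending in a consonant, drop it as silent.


Word: "sister" (6 letters)
Left-to-right scan:
  1. 's' (letter)
  2. 'i' (letter)
  3. 's' (letter)
  4. 't' (letter)
  5. 'e' (letter)
  6. 'r' (letter)
Units from scan: 6
Sound units = 6 units


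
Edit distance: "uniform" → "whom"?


Word 1: "uniform" (length 7)
Word 2: "whom" (length 4)
One optimal edit sequence (insert/delete/substitute each cost 1):
  1. delete 'u'  (+1)
  2. delete 'n'  (+1)
  3. substitute 'i' -> 'w'  (+1)
  4. substitute 'f' -> 'h'  (+1)
  5. keep 'o'
  6. delete 'r'  (+1)
  7. keep 'm'
Total edit operations: 5
Edit distance = 5


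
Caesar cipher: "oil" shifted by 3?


Word: "oil"
Shift: 3
Each letter → (letter + shift) mod 26:
  'o' (14) + 3 = 17 → 'r'
  'i' (8) + 3 = 11 → 'l'
  'l' (11) + 3 = 14 → 'o'
Result = "rlo"


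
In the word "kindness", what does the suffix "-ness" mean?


Suffix: -ness
Example: kindness = kind + -ness
Meaning = state of being


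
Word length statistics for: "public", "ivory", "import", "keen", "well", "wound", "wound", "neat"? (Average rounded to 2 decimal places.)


Lengths: "public"=6, "ivory"=5, "import"=6, "keen"=4, "well"=4, "wound"=5, "wound"=5, "neat"=4
Sum = 39, Count = 8
Average = 39/8 = 4.88
= avg=4.88, min=4, max=6


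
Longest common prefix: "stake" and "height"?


Word 1: "stake"
Word 2: "height"
Comparing from start:
  Pos 0: 's' != 'h' (stop)
LCP = "" (length 0)


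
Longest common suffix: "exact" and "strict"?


Word 1: "exact"
Word 2: "strict"
Comparing from end:
  Pos -1: 't' == 't'
  Pos -2: 'c' == 'c'
  Pos -3: 'a' != 'i' (stop)
LCS = "ct" (length 2)


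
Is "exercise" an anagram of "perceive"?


Word 1: "perceive" → sorted: ceeeiprv
Word 2: "exercise" → sorted: ceeeirsx
Same letters? ceeeiprv != ceeeirsx
Anagram = No


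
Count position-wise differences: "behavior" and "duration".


Comparing character by character (same length = 8):
  Pos 0: 'b' vs 'd' !=
  Pos 1: 'e' vs 'u' !=
  Pos 2: 'h' vs 'r' !=
  Pos 3: 'a' vs 'a' =
  Pos 4: 'v' vs 't' !=
  Pos 5: 'i' vs 'i' =
  Pos 6: 'o' vs 'o' =
  Pos 7: 'r' vs 'n' !=
Hamming distance = 5


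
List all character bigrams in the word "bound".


Word: "bound" (length 5)
Number of bigrams = 5 - 2 + 1 = 4
  Position 0: "bo"
  Position 1: "ou"
  Position 2: "un"
  Position 3: "nd"
Bigrams = "bo", "ou", "un", "nd"


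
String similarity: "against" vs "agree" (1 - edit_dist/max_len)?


Word 1: "against" (length 7)
Word 2: "agree" (length 5)
One optimal edit sequence:
  1. keep 'a'
  2. keep 'g'
  3. delete 'a'  (+1)
  4. delete 'i'  (+1)
  5. substitute 'n' -> 'r'  (+1)
  6. substitute 's' -> 'e'  (+1)
  7. substitute 't' -> 'e'  (+1)
Edit distance = 5
Max length = max(7, 5) = 7
Similarity = 1 - 5/7
= 0.2857


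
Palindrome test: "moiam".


Word: "moiam"
Reversed: "maiom"
Forward == Backward? moiam != maiom
Palindrome = No


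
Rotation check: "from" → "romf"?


Word: "from", Candidate: "romf"
Method: check if candidate is substring of word+word
"fromfrom" contains "romf"? Yes
Is rotation = Yes


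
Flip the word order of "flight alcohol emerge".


Original: "flight alcohol emerge"
Words (1..n): flight | alcohol | emerge
Reversed (n..1): emerge | alcohol | flight
Result = "emerge alcohol flight"


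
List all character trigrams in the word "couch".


Word: "couch" (length 5)
Number of trigrams = 5 - 3 + 1 = 3
  Position 0: "cou"
  Position 1: "ouc"
  Position 2: "uch"
Trigrams = "cou", "ouc", "uch"


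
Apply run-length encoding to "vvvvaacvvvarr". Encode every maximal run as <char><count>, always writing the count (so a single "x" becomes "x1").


String: "vvvvaacvvvarr"
Scanning for consecutive runs:
  'v' x 4
  'a' x 2
  'c' x 1
  'v' x 3
  'a' x 1
  'r' x 2
RLE = "v4a2c1v3a1r2"


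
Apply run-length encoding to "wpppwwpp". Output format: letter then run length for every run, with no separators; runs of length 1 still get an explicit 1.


String: "wpppwwpp"
Scanning for consecutive runs:
  'w' x 1
  'p' x 3
  'w' x 2
  'p' x 2
RLE = "w1p3w2p2"


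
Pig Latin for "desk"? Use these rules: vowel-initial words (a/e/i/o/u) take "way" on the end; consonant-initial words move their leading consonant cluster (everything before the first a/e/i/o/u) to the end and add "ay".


Word: "desk"
Starts with consonant(s) → move to end, add 'ay'
Consonant cluster: "d"
Pig Latin = "eskday"


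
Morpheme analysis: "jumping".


Word: "jumping"
Morphemes: jump / -ing
Each morpheme carries meaning
= 2 morphemes


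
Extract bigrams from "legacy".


Word: "legacy" (length 6)
Number of bigrams = 6 - 2 + 1 = 5
  Position 0: "le"
  Position 1: "eg"
  Position 2: "ga"
  Position 3: "ac"
  Position 4: "cy"
Bigrams = "le", "eg", "ga", "ac", "cy"


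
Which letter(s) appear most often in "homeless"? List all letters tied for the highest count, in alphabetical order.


Word: "homeless"
Letter counts:
  'e': 2
  'h': 1
  'l': 1
  'm': 1
  'o': 1
  's': 2
Maximum count = 2
Most frequent = 'e', 's' (2 times each)


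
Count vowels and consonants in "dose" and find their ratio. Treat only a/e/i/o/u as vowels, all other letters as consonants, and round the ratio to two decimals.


Word: "dose"
Vowels (a,e,i,o,u): 2
Consonants: 2
Ratio = 2/2
= 1.00


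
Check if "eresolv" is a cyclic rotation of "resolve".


Word: "resolve", Candidate: "eresolv"
Method: check if candidate is substring of word+word
"resolveresolve" contains "eresolv"? Yes
Is rotation = Yes


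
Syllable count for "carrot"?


Word: "carrot"
Syllable breakdown: car · rot
Counting: 2 parts
= 2 syllables


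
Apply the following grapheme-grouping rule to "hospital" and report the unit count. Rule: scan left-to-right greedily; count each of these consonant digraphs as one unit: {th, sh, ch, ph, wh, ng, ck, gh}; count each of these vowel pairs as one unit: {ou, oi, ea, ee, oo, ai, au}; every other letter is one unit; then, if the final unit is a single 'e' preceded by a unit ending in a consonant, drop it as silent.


Word: "hospital" (8 letters)
Left-to-right scan:
  1. 'h' (letter)
  2. 'o' (letter)
  3. 's' (letter)
  4. 'p' (letter)
  5. 'i' (letter)
  6. 't' (letter)
  7. 'a' (letter)
  8. 'l' (letter)
Units from scan: 8
Sound units = 8 units


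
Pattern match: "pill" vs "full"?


Pattern of "pill": [0, 1, 2, 2]
Pattern of "full": [0, 1, 2, 2]
Patterns match
Same pattern = Yes


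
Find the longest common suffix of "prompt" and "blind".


Word 1: "prompt"
Word 2: "blind"
Comparing from end:
  Pos -1: 't' != 'd' (stop)
LCS = "" (length 0)


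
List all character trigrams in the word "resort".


Word: "resort" (length 6)
Number of trigrams = 6 - 3 + 1 = 4
  Position 0: "res"
  Position 1: "eso"
  Position 2: "sor"
  Position 3: "ort"
Trigrams = "res", "eso", "sor", "ort"


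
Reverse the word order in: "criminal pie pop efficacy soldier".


Original: "criminal pie pop efficacy soldier"
Words (1..n): criminal | pie | pop | efficacy | soldier
Reversed (n..1): soldier | efficacy | pop | pie | criminal
Result = "soldier efficacy pop pie criminal"


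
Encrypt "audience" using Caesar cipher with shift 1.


Word: "audience"
Shift: 1
Each letter → (letter + shift) mod 26:
  'a' (0) + 1 = 1 → 'b'
  'u' (20) + 1 = 21 → 'v'
  'd' (3) + 1 = 4 → 'e'
  'i' (8) + 1 = 9 → 'j'
  'e' (4) + 1 = 5 → 'f'
  'n' (13) + 1 = 14 → 'o'
  'c' (2) + 1 = 3 → 'd'
  'e' (4) + 1 = 5 → 'f'
Result = "bvejfodf"


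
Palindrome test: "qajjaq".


Word: "qajjaq"
Reversed: "qajjaq"
Forward == Backward? qajjaq == qajjaq
Palindrome = Yes


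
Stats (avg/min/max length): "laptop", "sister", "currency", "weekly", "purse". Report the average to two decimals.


Lengths: "laptop"=6, "sister"=6, "currency"=8, "weekly"=6, "purse"=5
Sum = 31, Count = 5
Average = 31/5 = 6.20
= avg=6.20, min=5, max=8


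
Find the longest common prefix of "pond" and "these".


Word 1: "pond"
Word 2: "these"
Comparing from start:
  Pos 0: 'p' != 't' (stop)
LCP = "" (length 0)


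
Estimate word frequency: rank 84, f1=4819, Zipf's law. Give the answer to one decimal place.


Zipf's law: f(r) = f(1) / r
f(1) = 4819
f(84) = 4819 / 84
= 57.4 occurrences


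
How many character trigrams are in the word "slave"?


Word: "slave" (length 5)
Number of 3-grams = length - 3 + 1 = 5 - 3 + 1
= 3


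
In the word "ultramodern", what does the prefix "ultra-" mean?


Prefix: ultra-
Example: ultramodern = ultra- + modern
Meaning = beyond


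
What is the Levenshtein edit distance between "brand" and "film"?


Word 1: "brand" (length 5)
Word 2: "film" (length 4)
One optimal edit sequence (insert/delete/substitute each cost 1):
  1. delete 'b'  (+1)
  2. substitute 'r' -> 'f'  (+1)
  3. substitute 'a' -> 'i'  (+1)
  4. substitute 'n' -> 'l'  (+1)
  5. substitute 'd' -> 'm'  (+1)
Total edit operations: 5
Edit distance = 5


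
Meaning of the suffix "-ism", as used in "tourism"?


Suffix: -ism
As in: tourism -> tour + -ism
Meaning = belief / practice


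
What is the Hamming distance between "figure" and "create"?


Comparing character by character (same length = 6):
  Pos 0: 'f' vs 'c' !=
  Pos 1: 'i' vs 'r' !=
  Pos 2: 'g' vs 'e' !=
  Pos 3: 'u' vs 'a' !=
  Pos 4: 'r' vs 't' !=
  Pos 5: 'e' vs 'e' =
Hamming distance = 5


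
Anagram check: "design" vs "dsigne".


Word 1: "design" → sorted: degins
Word 2: "dsigne" → sorted: degins
Same letters? degins == degins
Anagram = Yes


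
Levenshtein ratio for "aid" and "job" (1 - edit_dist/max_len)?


Word 1: "aid" (length 3)
Word 2: "job" (length 3)
One optimal edit sequence:
  1. substitute 'a' -> 'j'  (+1)
  2. substitute 'i' -> 'o'  (+1)
  3. substitute 'd' -> 'b'  (+1)
Edit distance = 3
Max length = max(3, 3) = 3
Similarity = 1 - 3/3
= 0.0000


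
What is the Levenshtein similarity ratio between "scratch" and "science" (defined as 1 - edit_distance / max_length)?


Word 1: "scratch" (length 7)
Word 2: "science" (length 7)
One optimal edit sequence:
  1. keep 's'
  2. keep 'c'
  3. substitute 'r' -> 'i'  (+1)
  4. substitute 'a' -> 'e'  (+1)
  5. substitute 't' -> 'n'  (+1)
  6. keep 'c'
  7. substitute 'h' -> 'e'  (+1)
Edit distance = 4
Max length = max(7, 7) = 7
Similarity = 1 - 4/7
= 0.4286


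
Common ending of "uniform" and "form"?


Word 1: "uniform"
Word 2: "form"
Comparing from end:
  Pos -1: 'm' == 'm'
  Pos -2: 'r' == 'r'
  Pos -3: 'o' == 'o'
  Pos -4: 'f' == 'f'
LCS = "form" (length 4)


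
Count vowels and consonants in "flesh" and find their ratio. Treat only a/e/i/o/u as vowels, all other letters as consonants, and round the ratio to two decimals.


Word: "flesh"
Vowels (a,e,i,o,u): 1
Consonants: 4
Ratio = 1/4
= 0.25


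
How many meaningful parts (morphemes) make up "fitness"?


Word: "fitness"
Morphemes: fit | -ness
Each morpheme carries meaning
= 2 morphemes


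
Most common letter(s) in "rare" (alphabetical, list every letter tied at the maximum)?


Word: "rare"
Letter counts:
  'a': 1
  'e': 1
  'r': 2
Maximum count = 2
Most frequent = 'r' (2 times each)


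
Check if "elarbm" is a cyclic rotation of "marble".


Word: "marble", Candidate: "elarbm"
Method: check if candidate is substring of word+word
"marblemarble" contains "elarbm"? No
Is rotation = No


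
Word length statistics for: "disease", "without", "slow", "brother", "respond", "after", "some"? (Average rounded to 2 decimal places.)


Lengths: "disease"=7, "without"=7, "slow"=4, "brother"=7, "respond"=7, "after"=5, "some"=4
Sum = 41, Count = 7
Average = 41/7 = 5.86
= avg=5.86, min=4, max=7


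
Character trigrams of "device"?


Word: "device" (length 6)
Number of trigrams = 6 - 3 + 1 = 4
  Position 0: "dev"
  Position 1: "evi"
  Position 2: "vic"
  Position 3: "ice"
Trigrams = "dev", "evi", "vic", "ice"


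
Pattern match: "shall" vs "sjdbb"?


Pattern of "shall": [0, 1, 2, 3, 3]
Pattern of "sjdbb": [0, 1, 2, 3, 3]
Patterns match
Same pattern = Yes


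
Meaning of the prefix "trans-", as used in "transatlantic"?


Prefix: trans-
Example: transatlantic (trans- + atlantic)
Meaning = across


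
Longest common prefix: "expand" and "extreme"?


Word 1: "expand"
Word 2: "extreme"
Comparing from start:
  Pos 0: 'e' == 'e'
  Pos 1: 'x' == 'x'
  Pos 2: 'p' != 't' (stop)
LCP = "ex" (length 2)


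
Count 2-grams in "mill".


Word: "mill" (length 4)
Number of 2-grams = length - 2 + 1 = 4 - 2 + 1
= 3


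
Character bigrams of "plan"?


Word: "plan" (length 4)
Number of bigrams = 4 - 2 + 1 = 3
  Position 0: "pl"
  Position 1: "la"
  Position 2: "an"
Bigrams = "pl", "la", "an"


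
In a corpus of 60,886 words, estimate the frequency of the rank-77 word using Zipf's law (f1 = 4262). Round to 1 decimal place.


Zipf's law: f(r) = f(1) / r
f(1) = 4262
f(77) = 4262 / 77
= 55.4 occurrences


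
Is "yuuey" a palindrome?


Word: "yuuey"
Reversed: "yeuuy"
Forward == Backward? yuuey != yeuuy
Palindrome = No


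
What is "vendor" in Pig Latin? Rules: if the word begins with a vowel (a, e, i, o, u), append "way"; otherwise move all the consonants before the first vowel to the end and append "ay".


Word: "vendor"
Starts with consonant(s) → move to end, add 'ay'
Consonant cluster: "v"
Pig Latin = "endorvay"


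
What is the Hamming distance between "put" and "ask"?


Comparing character by character (same length = 3):
  Pos 0: 'p' vs 'a' !=
  Pos 1: 'u' vs 's' !=
  Pos 2: 't' vs 'k' !=
Hamming distance = 3


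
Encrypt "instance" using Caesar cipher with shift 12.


Word: "instance"
Shift: 12
Each letter → (letter + shift) mod 26:
  'i' (8) + 12 = 20 → 'u'
  'n' (13) + 12 = 25 → 'z'
  's' (18) + 12 = 4 → 'e'
  't' (19) + 12 = 5 → 'f'
  'a' (0) + 12 = 12 → 'm'
  'n' (13) + 12 = 25 → 'z'
  'c' (2) + 12 = 14 → 'o'
  'e' (4) + 12 = 16 → 'q'
Result = "uzefmzoq"


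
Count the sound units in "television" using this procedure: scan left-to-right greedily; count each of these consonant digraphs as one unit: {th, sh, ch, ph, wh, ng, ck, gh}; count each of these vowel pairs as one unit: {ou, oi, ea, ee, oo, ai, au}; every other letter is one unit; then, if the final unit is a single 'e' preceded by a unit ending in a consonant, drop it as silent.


Word: "television" (10 letters)
Left-to-right scan:
  (1) 't' (letter)
  (2) 'e' (letter)
  (3) 'l' (letter)
  (4) 'e' (letter)
  (5) 'v' (letter)
  (6) 'i' (letter)
  (7) 's' (letter)
  (8) 'i' (letter)
  (9) 'o' (letter)
  (10) 'n' (letter)
Units from scan: 10
Sound units = 10 units


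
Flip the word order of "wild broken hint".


Original: "wild broken hint"
Words (1..n): wild | broken | hint
Reversed (n..1): hint | broken | wild
Result = "hint broken wild"


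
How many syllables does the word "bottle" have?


Word: "bottle"
Syllable breakdown: bot | tle
Counting: 2 parts
= 2 syllables


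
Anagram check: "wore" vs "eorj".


Word 1: "wore" → sorted: eorw
Word 2: "eorj" → sorted: ejor
Same letters? eorw != ejor
Anagram = No


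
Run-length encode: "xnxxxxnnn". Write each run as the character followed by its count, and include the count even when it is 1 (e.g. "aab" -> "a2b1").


String: "xnxxxxnnn"
Scanning for consecutive runs:
  'x' x 1
  'n' x 1
  'x' x 4
  'n' x 3
RLE = "x1n1x4n3"


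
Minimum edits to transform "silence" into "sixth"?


Word 1: "silence" (length 7)
Word 2: "sixth" (length 5)
One optimal edit sequence (insert/delete/substitute each cost 1):
  1. keep 's'
  2. keep 'i'
  3. delete 'l'  (+1)
  4. delete 'e'  (+1)
  5. substitute 'n' -> 'x'  (+1)
  6. substitute 'c' -> 't'  (+1)
  7. substitute 'e' -> 'h'  (+1)
Total edit operations: 5
Edit distance = 5


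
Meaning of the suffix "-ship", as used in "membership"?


Suffix: -ship
As in: membership -> member + -ship
Meaning = state / position


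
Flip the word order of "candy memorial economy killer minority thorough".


Original: "candy memorial economy killer minority thorough"
Words (1..n): candy | memorial | economy | killer | minority | thorough
Reversed (n..1): thorough | minority | killer | economy | memorial | candy
Result = "thorough minority killer economy memorial candy"


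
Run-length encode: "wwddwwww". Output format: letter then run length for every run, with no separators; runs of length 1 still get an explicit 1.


String: "wwddwwww"
Scanning for consecutive runs:
  'w' x 2
  'd' x 2
  'w' x 4
RLE = "w2d2w4"


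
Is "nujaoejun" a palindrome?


Word: "nujaoejun"
Reversed: "nujeoajun"
Forward == Backward? nujaoejun != nujeoajun
Palindrome = No


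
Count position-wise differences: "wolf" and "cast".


Comparing character by character (same length = 4):
  Pos 0: 'w' vs 'c' !=
  Pos 1: 'o' vs 'a' !=
  Pos 2: 'l' vs 's' !=
  Pos 3: 'f' vs 't' !=
Hamming distance = 4


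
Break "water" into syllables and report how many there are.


Word: "water"
Syllable breakdown: wa-ter
Counting: 2 parts
= 2 syllables


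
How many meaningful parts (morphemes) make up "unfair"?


Word: "unfair"
Morphemes: un- + fair
Each morpheme carries meaning
= 2 morphemes


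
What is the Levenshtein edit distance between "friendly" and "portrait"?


Word 1: "friendly" (length 8)
Word 2: "portrait" (length 8)
One optimal edit sequence (insert/delete/substitute each cost 1):
  1. substitute 'f' -> 'p'  (+1)
  2. substitute 'r' -> 'o'  (+1)
  3. substitute 'i' -> 'r'  (+1)
  4. substitute 'e' -> 't'  (+1)
  5. substitute 'n' -> 'r'  (+1)
  6. substitute 'd' -> 'a'  (+1)
  7. substitute 'l' -> 'i'  (+1)
  8. substitute 'y' -> 't'  (+1)
Total edit operations: 8
Edit distance = 8


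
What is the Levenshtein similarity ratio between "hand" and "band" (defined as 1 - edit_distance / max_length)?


Word 1: "hand" (length 4)
Word 2: "band" (length 4)
One optimal edit sequence:
  1. substitute 'h' -> 'b'  (+1)
  2. keep 'a'
  3. keep 'n'
  4. keep 'd'
Edit distance = 1
Max length = max(4, 4) = 4
Similarity = 1 - 1/4
= 0.7500


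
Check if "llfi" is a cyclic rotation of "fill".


Word: "fill", Candidate: "llfi"
Method: check if candidate is substring of word+word
"fillfill" contains "llfi"? Yes
Is rotation = Yes


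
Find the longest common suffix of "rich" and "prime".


Word 1: "rich"
Word 2: "prime"
Comparing from end:
  Pos -1: 'h' != 'e' (stop)
LCS = "" (length 0)


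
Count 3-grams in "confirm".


Word: "confirm" (length 7)
Number of 3-grams = length - 3 + 1 = 7 - 3 + 1
= 5


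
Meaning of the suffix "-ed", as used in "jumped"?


Suffix: -ed
Example: jumped (jump + -ed)
Meaning = past tense


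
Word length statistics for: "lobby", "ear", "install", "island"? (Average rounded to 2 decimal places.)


Lengths: "lobby"=5, "ear"=3, "install"=7, "island"=6
Sum = 21, Count = 4
Average = 21/4 = 5.25
= avg=5.25, min=3, max=7


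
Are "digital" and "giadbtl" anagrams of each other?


Word 1: "digital" → sorted: adgiilt
Word 2: "giadbtl" → sorted: abdgilt
Same letters? adgiilt != abdgilt
Anagram = No


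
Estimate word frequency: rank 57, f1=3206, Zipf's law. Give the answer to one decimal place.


Zipf's law: f(r) = f(1) / r
f(1) = 3206
f(57) = 3206 / 57
= 56.2 occurrences


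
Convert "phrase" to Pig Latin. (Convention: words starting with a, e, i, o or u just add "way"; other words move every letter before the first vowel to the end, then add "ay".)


Word: "phrase"
Starts with consonant(s) → move to end, add 'ay'
Consonant cluster: "phr"
Pig Latin = "asephray"


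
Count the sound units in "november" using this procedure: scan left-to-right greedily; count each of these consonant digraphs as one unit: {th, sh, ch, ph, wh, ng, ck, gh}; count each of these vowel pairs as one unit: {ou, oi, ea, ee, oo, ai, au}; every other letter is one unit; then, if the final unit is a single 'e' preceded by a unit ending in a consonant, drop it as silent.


Word: "november" (8 letters)
Left-to-right scan:
  1. 'n' (letter)
  2. 'o' (letter)
  3. 'v' (letter)
  4. 'e' (letter)
  5. 'm' (letter)
  6. 'b' (letter)
  7. 'e' (letter)
  8. 'r' (letter)
Units from scan: 8
Sound units = 8 units


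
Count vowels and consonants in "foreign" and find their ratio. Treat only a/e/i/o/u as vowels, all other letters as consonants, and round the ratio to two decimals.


Word: "foreign"
Vowels (a,e,i,o,u): 3
Consonants: 4
Ratio = 3/4
= 0.75


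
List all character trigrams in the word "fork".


Word: "fork" (length 4)
Number of trigrams = 4 - 3 + 1 = 2
  Position 0: "for"
  Position 1: "ork"
Trigrams = "for", "ork"


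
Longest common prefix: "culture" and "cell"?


Word 1: "culture"
Word 2: "cell"
Comparing from start:
  Pos 0: 'c' == 'c'
  Pos 1: 'u' != 'e' (stop)
LCP = "c" (length 1)


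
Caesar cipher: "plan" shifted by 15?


Word: "plan"
Shift: 15
Each letter → (letter + shift) mod 26:
  'p' (15) + 15 = 4 → 'e'
  'l' (11) + 15 = 0 → 'a'
  'a' (0) + 15 = 15 → 'p'
  'n' (13) + 15 = 2 → 'c'
Result = "eapc"


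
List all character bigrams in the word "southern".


Word: "southern" (length 8)
Number of bigrams = 8 - 2 + 1 = 7
  Position 0: "so"
  Position 1: "ou"
  Position 2: "ut"
  Position 3: "th"
  Position 4: "he"
  Position 5: "er"
  Position 6: "rn"
Bigrams = "so", "ou", "ut", "th", "he", "er", "rn"


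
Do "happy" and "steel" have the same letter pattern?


Pattern of "happy": [0, 1, 2, 2, 3]
Pattern of "steel": [0, 1, 2, 2, 3]
Patterns match
Same pattern = Yes


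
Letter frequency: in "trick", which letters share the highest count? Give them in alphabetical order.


Word: "trick"
Letter counts:
  'c': 1
  'i': 1
  'k': 1
  'r': 1
  't': 1
Maximum count = 1
Most frequent = 'c', 'i', 'k', 'r', 't' (1 time each)


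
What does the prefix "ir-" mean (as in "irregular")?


Prefix: ir-
Example: irregular (ir- + regular)
Meaning = not


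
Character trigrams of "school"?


Word: "school" (length 6)
Number of trigrams = 6 - 3 + 1 = 4
  Position 0: "sch"
  Position 1: "cho"
  Position 2: "hoo"
  Position 3: "ool"
Trigrams = "sch", "cho", "hoo", "ool"


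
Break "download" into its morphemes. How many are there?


Word: "download"
Morphemes: down- | load
Each morpheme carries meaning
= 2 morphemes


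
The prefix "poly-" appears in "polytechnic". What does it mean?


Prefix: poly-
Example: polytechnic (poly- + technic)
Meaning = many


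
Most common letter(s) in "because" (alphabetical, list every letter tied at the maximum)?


Word: "because"
Letter counts:
  'a': 1
  'b': 1
  'c': 1
  'e': 2
  's': 1
  'u': 1
Maximum count = 2
Most frequent = 'e' (2 times each)


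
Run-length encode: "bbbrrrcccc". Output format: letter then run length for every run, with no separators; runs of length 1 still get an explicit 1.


String: "bbbrrrcccc"
Scanning for consecutive runs:
  'b' x 3
  'r' x 3
  'c' x 4
RLE = "b3r3c4"


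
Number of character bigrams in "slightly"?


Word: "slightly" (length 8)
Number of 2-grams = length - 2 + 1 = 8 - 2 + 1
= 7


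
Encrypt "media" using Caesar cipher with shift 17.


Word: "media"
Shift: 17
Each letter → (letter + shift) mod 26:
  'm' (12) + 17 = 3 → 'd'
  'e' (4) + 17 = 21 → 'v'
  'd' (3) + 17 = 20 → 'u'
  'i' (8) + 17 = 25 → 'z'
  'a' (0) + 17 = 17 → 'r'
Result = "dvuzr"


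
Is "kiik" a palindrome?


Word: "kiik"
Reversed: "kiik"
Forward == Backward? kiik == kiik
Palindrome = Yes


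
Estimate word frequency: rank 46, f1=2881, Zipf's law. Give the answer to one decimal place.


Zipf's law: f(r) = f(1) / r
f(1) = 2881
f(46) = 2881 / 46
= 62.6 occurrences


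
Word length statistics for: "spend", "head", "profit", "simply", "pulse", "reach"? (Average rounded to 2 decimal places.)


Lengths: "spend"=5, "head"=4, "profit"=6, "simply"=6, "pulse"=5, "reach"=5
Sum = 31, Count = 6
Average = 31/6 = 5.17
= avg=5.17, min=4, max=6


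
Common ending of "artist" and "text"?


Word 1: "artist"
Word 2: "text"
Comparing from end:
  Pos -1: 't' == 't'
  Pos -2: 's' != 'x' (stop)
LCS = "t" (length 1)


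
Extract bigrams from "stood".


Word: "stood" (length 5)
Number of bigrams = 5 - 2 + 1 = 4
  Position 0: "st"
  Position 1: "to"
  Position 2: "oo"
  Position 3: "od"
Bigrams = "st", "to", "oo", "od"


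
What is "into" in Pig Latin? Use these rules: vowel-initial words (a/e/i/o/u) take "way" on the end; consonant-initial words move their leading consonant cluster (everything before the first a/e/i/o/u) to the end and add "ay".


Word: "into"
Starts with vowel → add 'way'
Pig Latin = "intoway"


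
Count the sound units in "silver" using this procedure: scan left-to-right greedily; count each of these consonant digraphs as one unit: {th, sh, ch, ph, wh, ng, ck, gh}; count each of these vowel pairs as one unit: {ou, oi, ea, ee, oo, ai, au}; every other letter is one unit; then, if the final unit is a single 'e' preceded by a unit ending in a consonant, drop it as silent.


Word: "silver" (6 letters)
Left-to-right scan:
  (1) 's' (letter)
  (2) 'i' (letter)
  (3) 'l' (letter)
  (4) 'v' (letter)
  (5) 'e' (letter)
  (6) 'r' (letter)
Units from scan: 6
Sound units = 6 units


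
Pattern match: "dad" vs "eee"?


Pattern of "dad": [0, 1, 0]
Pattern of "eee": [0, 0, 0]
Patterns do not match
Same pattern = No


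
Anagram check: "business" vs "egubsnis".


Word 1: "business" → sorted: beinsssu
Word 2: "egubsnis" → sorted: beginssu
Same letters? beinsssu != beginssu
Anagram = No


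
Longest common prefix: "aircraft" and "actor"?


Word 1: "aircraft"
Word 2: "actor"
Comparing from start:
  Pos 0: 'a' == 'a'
  Pos 1: 'i' != 'c' (stop)
LCP = "a" (length 1)


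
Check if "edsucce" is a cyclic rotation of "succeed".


Word: "succeed", Candidate: "edsucce"
Method: check if candidate is substring of word+word
"succeedsucceed" contains "edsucce"? Yes
Is rotation = Yes


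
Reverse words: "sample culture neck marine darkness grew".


Original: "sample culture neck marine darkness grew"
Words (1..n): sample | culture | neck | marine | darkness | grew
Reversed (n..1): grew | darkness | marine | neck | culture | sample
Result = "grew darkness marine neck culture sample"


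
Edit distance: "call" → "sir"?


Word 1: "call" (length 4)
Word 2: "sir" (length 3)
One optimal edit sequence (insert/delete/substitute each cost 1):
  1. delete 'c'  (+1)
  2. substitute 'a' -> 's'  (+1)
  3. substitute 'l' -> 'i'  (+1)
  4. substitute 'l' -> 'r'  (+1)
Total edit operations: 4
Edit distance = 4


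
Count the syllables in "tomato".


Word: "tomato"
Syllable breakdown: to | ma | to
Counting: 3 parts
= 3 syllables


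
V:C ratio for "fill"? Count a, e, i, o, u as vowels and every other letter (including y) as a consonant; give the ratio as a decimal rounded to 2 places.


Word: "fill"
Vowels (a,e,i,o,u): 1
Consonants: 3
Ratio = 1/3
= 0.33
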